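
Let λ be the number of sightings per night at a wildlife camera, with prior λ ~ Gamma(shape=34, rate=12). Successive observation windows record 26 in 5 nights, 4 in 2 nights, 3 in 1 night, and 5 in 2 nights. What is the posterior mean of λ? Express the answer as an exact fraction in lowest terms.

36/11

Total count: 26 + 4 + 3 + 5 = 38.
Total exposure: 5 + 2 + 1 + 2 = 10 nights.
Gamma(α, β) with Poisson data over total exposure Σt gives posterior Gamma(α+Σx, β+Σt) = Gamma(72, 22).
Posterior mean = α'/β' = 72/22 = 36/11.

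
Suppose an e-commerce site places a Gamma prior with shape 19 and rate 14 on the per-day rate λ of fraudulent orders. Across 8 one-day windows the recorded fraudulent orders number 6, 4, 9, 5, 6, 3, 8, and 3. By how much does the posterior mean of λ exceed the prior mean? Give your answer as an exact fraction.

Total count: 6 + 4 + 9 + 5 + 6 + 3 + 8 + 3 = 44.
Total exposure: 8 days.
Posterior: α' = 19 + 44 = 63, β' = 14 + 8 = 22.
Posterior mean = 63/22 = 63/22; prior mean = 19/14 = 19/14. Difference = 63/22 − 19/14 = 116/77.

116/77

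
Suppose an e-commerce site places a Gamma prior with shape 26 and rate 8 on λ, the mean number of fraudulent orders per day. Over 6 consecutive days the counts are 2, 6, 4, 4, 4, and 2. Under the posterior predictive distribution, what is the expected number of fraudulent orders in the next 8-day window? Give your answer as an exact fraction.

Total count: 2 + 6 + 4 + 4 + 4 + 2 = 22.
Total exposure: 6 days.
Posterior: α' = 26 + 22 = 48, β' = 8 + 6 = 14.
Predictive mean over an 8-day window = T·E[λ|data] = 8·48/14 = 192/7.

192/7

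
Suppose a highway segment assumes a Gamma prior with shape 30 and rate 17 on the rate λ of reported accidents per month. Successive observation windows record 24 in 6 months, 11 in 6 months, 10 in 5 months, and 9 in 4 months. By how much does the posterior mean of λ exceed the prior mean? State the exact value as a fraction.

Total count: 24 + 11 + 10 + 9 = 54.
Total exposure: 6 + 6 + 5 + 4 = 21 months.
By Gamma–Poisson conjugacy, the posterior is Gamma(α + Σx, β + Σt) = Gamma(30 + 54, 17 + 21) = Gamma(84, 38).
Posterior mean = 84/38 = 42/19; prior mean = 30/17 = 30/17. Difference = 42/19 − 30/17 = 144/323.

144/323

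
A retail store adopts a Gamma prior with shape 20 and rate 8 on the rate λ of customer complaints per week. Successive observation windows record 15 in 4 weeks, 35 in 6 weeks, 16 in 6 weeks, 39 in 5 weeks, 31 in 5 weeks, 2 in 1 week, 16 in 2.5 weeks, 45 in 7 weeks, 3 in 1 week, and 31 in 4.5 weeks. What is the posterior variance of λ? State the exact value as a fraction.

Total count: 15 + 35 + 16 + 39 + 31 + 2 + 16 + 45 + 3 + 31 = 233.
Total exposure: 4 + 6 + 6 + 5 + 5 + 1 + 2.5 + 7 + 1 + 4.5 = 42 weeks.
Posterior: α' = 20 + 233 = 253, β' = 8 + 42 = 50.
Posterior variance = α'/β'² = 253/2500.

253/2500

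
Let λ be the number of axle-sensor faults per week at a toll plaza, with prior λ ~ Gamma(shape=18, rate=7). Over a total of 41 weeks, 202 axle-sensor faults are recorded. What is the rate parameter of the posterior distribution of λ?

Total count 202 over total exposure 41 weeks.
By Gamma–Poisson conjugacy, the posterior is Gamma(α + Σx, β + Σt) = Gamma(18 + 202, 7 + 41) = Gamma(220, 48).

48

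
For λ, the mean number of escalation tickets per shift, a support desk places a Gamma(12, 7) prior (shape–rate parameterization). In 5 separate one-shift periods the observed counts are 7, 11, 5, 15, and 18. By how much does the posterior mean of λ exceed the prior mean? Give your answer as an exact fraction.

83/21

Total count: 7 + 11 + 5 + 15 + 18 = 56.
Total exposure: 5 shifts.
The Gamma prior is conjugate for the Poisson rate, so λ | data ~ Gamma(12+56, 7+5) = Gamma(68, 12).
Posterior mean = 68/12 = 17/3; prior mean = 12/7 = 12/7. Difference = 17/3 − 12/7 = 83/21.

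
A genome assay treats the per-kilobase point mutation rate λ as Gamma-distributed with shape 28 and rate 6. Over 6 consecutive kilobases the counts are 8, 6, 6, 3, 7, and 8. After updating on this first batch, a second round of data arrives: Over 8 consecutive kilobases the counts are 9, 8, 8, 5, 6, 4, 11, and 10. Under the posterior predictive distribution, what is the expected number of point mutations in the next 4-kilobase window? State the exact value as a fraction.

127/5

Total count: 8 + 6 + 6 + 3 + 7 + 8 = 38.
Total exposure: 6 kilobases.
After the first batch: Gamma(28 + 38, 6 + 6) = Gamma(66, 12).
Total count: 9 + 8 + 8 + 5 + 6 + 4 + 11 + 10 = 61.
Total exposure: 8 kilobases.
After the second batch: Gamma(66 + 61, 12 + 8) = Gamma(127, 20).
Predictive mean over a 4-kilobase window = T·E[λ|data] = 4·127/20 = 127/5.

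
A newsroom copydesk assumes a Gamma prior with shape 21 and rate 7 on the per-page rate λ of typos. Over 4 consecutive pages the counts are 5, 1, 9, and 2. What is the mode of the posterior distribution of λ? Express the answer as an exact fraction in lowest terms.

37/11

Total count: 5 + 1 + 9 + 2 = 17.
Total exposure: 4 pages.
Conjugate update: add total count to the shape and total exposure to the rate, giving Gamma(38, 11).
Posterior mode = (α'−1)/β' = 37/11.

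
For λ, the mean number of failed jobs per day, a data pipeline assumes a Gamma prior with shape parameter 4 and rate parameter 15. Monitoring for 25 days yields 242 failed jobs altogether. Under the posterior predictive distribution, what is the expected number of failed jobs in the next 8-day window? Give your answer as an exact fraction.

246/5

Total count 242 over total exposure 25 days.
By Gamma–Poisson conjugacy, the posterior is Gamma(α + Σx, β + Σt) = Gamma(4 + 242, 15 + 25) = Gamma(246, 40).
Predictive mean over an 8-day window = T·E[λ|data] = 8·246/40 = 246/5.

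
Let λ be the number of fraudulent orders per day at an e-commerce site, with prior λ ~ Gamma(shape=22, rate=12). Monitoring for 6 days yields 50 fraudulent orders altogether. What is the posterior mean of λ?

4

Total count 50 over total exposure 6 days.
Gamma(α, β) with Poisson data over total exposure Σt gives posterior Gamma(α+Σx, β+Σt) = Gamma(72, 18).
Posterior mean = α'/β' = 72/18 = 4.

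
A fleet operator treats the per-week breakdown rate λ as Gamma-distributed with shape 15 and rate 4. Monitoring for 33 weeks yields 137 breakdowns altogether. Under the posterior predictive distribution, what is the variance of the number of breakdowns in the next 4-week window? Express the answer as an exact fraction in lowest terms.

24928/1369

Total count 137 over total exposure 33 weeks.
By Gamma–Poisson conjugacy, the posterior is Gamma(α + Σx, β + Σt) = Gamma(15 + 137, 4 + 33) = Gamma(152, 37).
The posterior predictive for a window of length T is Negative Binomial with variance T·α'·(β'+T)/β'² = 4·152·41/1369 = 24928/1369.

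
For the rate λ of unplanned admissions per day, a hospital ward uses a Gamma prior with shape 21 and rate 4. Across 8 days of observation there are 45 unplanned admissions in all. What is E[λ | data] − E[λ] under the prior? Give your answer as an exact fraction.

Total count 45 over total exposure 8 days.
Posterior: α' = 21 + 45 = 66, β' = 4 + 8 = 12.
Posterior mean = 66/12 = 11/2; prior mean = 21/4 = 21/4. Difference = 11/2 − 21/4 = 1/4.

1/4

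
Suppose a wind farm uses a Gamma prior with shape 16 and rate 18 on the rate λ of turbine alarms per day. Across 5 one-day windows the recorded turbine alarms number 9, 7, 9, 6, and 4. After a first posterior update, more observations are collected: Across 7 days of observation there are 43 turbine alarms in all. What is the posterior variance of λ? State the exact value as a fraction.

47/450

Total count: 9 + 7 + 9 + 6 + 4 = 35.
Total exposure: 5 days.
After the first batch: Gamma(16 + 35, 18 + 5) = Gamma(51, 23).
Total count 43 over total exposure 7 days.
After the second batch: Gamma(51 + 43, 23 + 7) = Gamma(94, 30).
Posterior variance = α'/β'² = 94/900 = 47/450.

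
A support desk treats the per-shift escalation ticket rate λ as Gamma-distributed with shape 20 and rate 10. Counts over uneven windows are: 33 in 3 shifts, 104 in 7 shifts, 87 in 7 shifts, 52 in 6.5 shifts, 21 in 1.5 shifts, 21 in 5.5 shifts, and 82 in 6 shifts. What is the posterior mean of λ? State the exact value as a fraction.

Total count: 33 + 104 + 87 + 52 + 21 + 21 + 82 = 400.
Total exposure: 3 + 7 + 7 + 6.5 + 1.5 + 5.5 + 6 = 36.5 shifts.
Conjugate update: add total count to the shape and total exposure to the rate, giving Gamma(420, 93/2).
Posterior mean = α'/β' = 420/(93/2) = 280/31.

280/31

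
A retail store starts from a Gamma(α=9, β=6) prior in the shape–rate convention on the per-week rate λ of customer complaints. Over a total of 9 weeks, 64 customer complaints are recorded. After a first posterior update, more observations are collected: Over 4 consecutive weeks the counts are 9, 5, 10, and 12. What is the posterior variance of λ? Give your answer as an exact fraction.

109/361

Total count 64 over total exposure 9 weeks.
After the first batch: Gamma(9 + 64, 6 + 9) = Gamma(73, 15).
Total count: 9 + 5 + 10 + 12 = 36.
Total exposure: 4 weeks.
After the second batch: Gamma(73 + 36, 15 + 4) = Gamma(109, 19).
Posterior variance = α'/β'² = 109/361.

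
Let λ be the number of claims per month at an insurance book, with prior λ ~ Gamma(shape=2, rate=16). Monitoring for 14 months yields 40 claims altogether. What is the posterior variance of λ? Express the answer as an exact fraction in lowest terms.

Total count 40 over total exposure 14 months.
Gamma(α, β) with Poisson data over total exposure Σt gives posterior Gamma(α+Σx, β+Σt) = Gamma(42, 30).
Posterior variance = α'/β'² = 42/900 = 7/150.

7/150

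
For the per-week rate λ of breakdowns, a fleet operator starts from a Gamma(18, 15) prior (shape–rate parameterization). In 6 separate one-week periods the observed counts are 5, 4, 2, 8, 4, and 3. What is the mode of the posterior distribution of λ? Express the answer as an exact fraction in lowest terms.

Total count: 5 + 4 + 2 + 8 + 4 + 3 = 26.
Total exposure: 6 weeks.
By Gamma–Poisson conjugacy, the posterior is Gamma(α + Σx, β + Σt) = Gamma(18 + 26, 15 + 6) = Gamma(44, 21).
Posterior mode = (α'−1)/β' = 43/21.

43/21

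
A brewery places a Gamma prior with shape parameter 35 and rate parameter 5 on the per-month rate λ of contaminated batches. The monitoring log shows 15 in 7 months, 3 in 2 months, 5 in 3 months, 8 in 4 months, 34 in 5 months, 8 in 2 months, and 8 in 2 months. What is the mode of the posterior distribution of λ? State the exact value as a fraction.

Total count: 15 + 3 + 5 + 8 + 34 + 8 + 8 = 81.
Total exposure: 7 + 2 + 3 + 4 + 5 + 2 + 2 = 25 months.
Gamma(α, β) with Poisson data over total exposure Σt gives posterior Gamma(α+Σx, β+Σt) = Gamma(116, 30).
Posterior mode = (α'−1)/β' = 115/30 = 23/6.

23/6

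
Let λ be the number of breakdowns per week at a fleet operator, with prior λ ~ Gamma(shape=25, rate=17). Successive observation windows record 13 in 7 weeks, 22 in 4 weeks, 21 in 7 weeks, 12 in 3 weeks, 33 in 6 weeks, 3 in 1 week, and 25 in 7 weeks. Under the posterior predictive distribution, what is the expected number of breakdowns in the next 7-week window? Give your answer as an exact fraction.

Total count: 13 + 22 + 21 + 12 + 33 + 3 + 25 = 129.
Total exposure: 7 + 4 + 7 + 3 + 6 + 1 + 7 = 35 weeks.
Conjugate update: add total count to the shape and total exposure to the rate, giving Gamma(154, 52).
Predictive mean over a 7-week window = T·E[λ|data] = 7·154/52 = 539/26.

539/26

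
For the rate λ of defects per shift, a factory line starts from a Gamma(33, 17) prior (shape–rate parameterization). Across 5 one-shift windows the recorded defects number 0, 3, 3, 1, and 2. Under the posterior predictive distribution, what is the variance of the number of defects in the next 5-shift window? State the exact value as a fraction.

2835/242

Total count: 0 + 3 + 3 + 1 + 2 = 9.
Total exposure: 5 shifts.
By Gamma–Poisson conjugacy, the posterior is Gamma(α + Σx, β + Σt) = Gamma(33 + 9, 17 + 5) = Gamma(42, 22).
The posterior predictive for a window of length T is Negative Binomial with variance T·α'·(β'+T)/β'² = 5·42·27/484 = 2835/242.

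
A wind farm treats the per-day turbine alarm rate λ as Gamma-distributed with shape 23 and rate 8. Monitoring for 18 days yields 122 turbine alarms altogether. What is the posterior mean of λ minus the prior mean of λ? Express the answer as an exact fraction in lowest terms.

281/104

Total count 122 over total exposure 18 days.
Gamma(α, β) with Poisson data over total exposure Σt gives posterior Gamma(α+Σx, β+Σt) = Gamma(145, 26).
Posterior mean = 145/26 = 145/26; prior mean = 23/8 = 23/8. Difference = 145/26 − 23/8 = 281/104.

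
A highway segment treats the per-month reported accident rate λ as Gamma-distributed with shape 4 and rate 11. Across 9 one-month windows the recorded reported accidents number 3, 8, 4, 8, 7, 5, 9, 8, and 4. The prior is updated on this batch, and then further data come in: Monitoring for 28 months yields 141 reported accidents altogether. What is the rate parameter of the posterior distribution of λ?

48

Total count: 3 + 8 + 4 + 8 + 7 + 5 + 9 + 8 + 4 = 56.
Total exposure: 9 months.
After the first batch: Gamma(4 + 56, 11 + 9) = Gamma(60, 20).
Total count 141 over total exposure 28 months.
After the second batch: Gamma(60 + 141, 20 + 28) = Gamma(201, 48).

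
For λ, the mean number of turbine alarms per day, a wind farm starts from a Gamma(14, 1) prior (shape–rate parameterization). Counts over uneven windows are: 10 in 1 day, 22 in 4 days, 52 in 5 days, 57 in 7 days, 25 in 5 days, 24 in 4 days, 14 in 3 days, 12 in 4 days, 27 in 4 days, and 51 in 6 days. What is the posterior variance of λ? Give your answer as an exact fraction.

7/44

Total count: 10 + 22 + 52 + 57 + 25 + 24 + 14 + 12 + 27 + 51 = 294.
Total exposure: 1 + 4 + 5 + 7 + 5 + 4 + 3 + 4 + 4 + 6 = 43 days.
The Gamma prior is conjugate for the Poisson rate, so λ | data ~ Gamma(14+294, 1+43) = Gamma(308, 44).
Posterior variance = α'/β'² = 308/1936 = 7/44.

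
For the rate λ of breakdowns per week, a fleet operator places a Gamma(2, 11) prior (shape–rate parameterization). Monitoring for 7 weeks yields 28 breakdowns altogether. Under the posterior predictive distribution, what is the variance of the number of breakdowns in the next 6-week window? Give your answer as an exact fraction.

Total count 28 over total exposure 7 weeks.
Gamma(α, β) with Poisson data over total exposure Σt gives posterior Gamma(α+Σx, β+Σt) = Gamma(30, 18).
The posterior predictive for a window of length T is Negative Binomial with variance T·α'·(β'+T)/β'² = 6·30·24/324 = 40/3.

40/3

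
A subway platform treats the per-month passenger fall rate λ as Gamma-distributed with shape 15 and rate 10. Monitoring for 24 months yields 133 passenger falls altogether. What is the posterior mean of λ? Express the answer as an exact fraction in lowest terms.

74/17

Total count 133 over total exposure 24 months.
By Gamma–Poisson conjugacy, the posterior is Gamma(α + Σx, β + Σt) = Gamma(15 + 133, 10 + 24) = Gamma(148, 34).
Posterior mean = α'/β' = 148/34 = 74/17.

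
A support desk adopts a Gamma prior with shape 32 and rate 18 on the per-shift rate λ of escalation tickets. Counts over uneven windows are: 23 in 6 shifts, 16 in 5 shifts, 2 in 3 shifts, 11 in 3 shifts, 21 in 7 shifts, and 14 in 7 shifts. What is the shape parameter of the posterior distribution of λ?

119

Total count: 23 + 16 + 2 + 11 + 21 + 14 = 87.
Total exposure: 6 + 5 + 3 + 3 + 7 + 7 = 31 shifts.
Conjugate update: add total count to the shape and total exposure to the rate, giving Gamma(119, 49).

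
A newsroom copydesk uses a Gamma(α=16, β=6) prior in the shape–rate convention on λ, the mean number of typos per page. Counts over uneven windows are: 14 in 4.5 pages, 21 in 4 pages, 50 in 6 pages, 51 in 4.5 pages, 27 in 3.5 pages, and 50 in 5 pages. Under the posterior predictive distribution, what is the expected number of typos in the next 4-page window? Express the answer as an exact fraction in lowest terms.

1832/67

Total count: 14 + 21 + 50 + 51 + 27 + 50 = 213.
Total exposure: 4.5 + 4 + 6 + 4.5 + 3.5 + 5 = 27.5 pages.
Posterior: α' = 16 + 213 = 229, β' = 6 + 27.5 = 67/2.
Predictive mean over a 4-page window = T·E[λ|data] = 4·229/(67/2) = 1832/67.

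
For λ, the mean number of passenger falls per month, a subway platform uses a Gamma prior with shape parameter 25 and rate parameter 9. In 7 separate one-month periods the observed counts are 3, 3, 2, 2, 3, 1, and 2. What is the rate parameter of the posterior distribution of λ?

16

Total count: 3 + 3 + 2 + 2 + 3 + 1 + 2 = 16.
Total exposure: 7 months.
Conjugate update: add total count to the shape and total exposure to the rate, giving Gamma(41, 16).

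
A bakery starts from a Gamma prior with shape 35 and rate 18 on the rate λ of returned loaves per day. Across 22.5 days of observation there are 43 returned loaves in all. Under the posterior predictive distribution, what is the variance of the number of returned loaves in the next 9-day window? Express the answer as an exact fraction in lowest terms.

572/27

Total count 43 over total exposure 22.5 days.
Gamma(α, β) with Poisson data over total exposure Σt gives posterior Gamma(α+Σx, β+Σt) = Gamma(78, 81/2).
The posterior predictive for a window of length T is Negative Binomial with variance T·α'·(β'+T)/β'² = 9·78·(99/2)/(6561/4) = 572/27.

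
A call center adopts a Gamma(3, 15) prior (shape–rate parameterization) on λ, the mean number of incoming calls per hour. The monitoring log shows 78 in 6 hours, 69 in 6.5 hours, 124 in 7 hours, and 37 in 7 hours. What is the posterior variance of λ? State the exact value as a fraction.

Total count: 78 + 69 + 124 + 37 = 308.
Total exposure: 6 + 6.5 + 7 + 7 = 26.5 hours.
By Gamma–Poisson conjugacy, the posterior is Gamma(α + Σx, β + Σt) = Gamma(3 + 308, 15 + 26.5) = Gamma(311, 83/2).
Posterior variance = α'/β'² = 311/(6889/4) = 1244/6889.

1244/6889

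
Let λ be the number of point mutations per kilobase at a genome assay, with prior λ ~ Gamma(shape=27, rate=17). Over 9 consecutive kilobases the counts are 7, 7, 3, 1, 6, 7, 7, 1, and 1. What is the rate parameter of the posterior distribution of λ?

Total count: 7 + 7 + 3 + 1 + 6 + 7 + 7 + 1 + 1 = 40.
Total exposure: 9 kilobases.
The Gamma prior is conjugate for the Poisson rate, so λ | data ~ Gamma(27+40, 17+9) = Gamma(67, 26).

26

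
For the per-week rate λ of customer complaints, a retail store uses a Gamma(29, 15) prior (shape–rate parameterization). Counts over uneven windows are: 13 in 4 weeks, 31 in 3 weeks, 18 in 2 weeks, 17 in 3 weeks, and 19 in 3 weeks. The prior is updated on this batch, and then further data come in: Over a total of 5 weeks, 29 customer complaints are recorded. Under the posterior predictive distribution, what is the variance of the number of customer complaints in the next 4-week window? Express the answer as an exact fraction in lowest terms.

24336/1225

Total count: 13 + 31 + 18 + 17 + 19 = 98.
Total exposure: 4 + 3 + 2 + 3 + 3 = 15 weeks.
After the first batch: Gamma(29 + 98, 15 + 15) = Gamma(127, 30).
Total count 29 over total exposure 5 weeks.
After the second batch: Gamma(127 + 29, 30 + 5) = Gamma(156, 35).
The posterior predictive for a window of length T is Negative Binomial with variance T·α'·(β'+T)/β'² = 4·156·39/1225 = 24336/1225.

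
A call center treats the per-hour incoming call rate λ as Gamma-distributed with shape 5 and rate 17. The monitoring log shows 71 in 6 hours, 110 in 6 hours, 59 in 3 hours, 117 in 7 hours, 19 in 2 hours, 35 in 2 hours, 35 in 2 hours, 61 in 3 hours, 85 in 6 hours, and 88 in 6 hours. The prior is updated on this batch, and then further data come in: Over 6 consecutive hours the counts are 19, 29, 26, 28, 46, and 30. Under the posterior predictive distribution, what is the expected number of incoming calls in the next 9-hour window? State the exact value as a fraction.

2589/22

Total count: 71 + 110 + 59 + 117 + 19 + 35 + 35 + 61 + 85 + 88 = 680.
Total exposure: 6 + 6 + 3 + 7 + 2 + 2 + 2 + 3 + 6 + 6 = 43 hours.
After the first batch: Gamma(5 + 680, 17 + 43) = Gamma(685, 60).
Total count: 19 + 29 + 26 + 28 + 46 + 30 = 178.
Total exposure: 6 hours.
After the second batch: Gamma(685 + 178, 60 + 6) = Gamma(863, 66).
Predictive mean over a 9-hour window = T·E[λ|data] = 9·863/66 = 2589/22.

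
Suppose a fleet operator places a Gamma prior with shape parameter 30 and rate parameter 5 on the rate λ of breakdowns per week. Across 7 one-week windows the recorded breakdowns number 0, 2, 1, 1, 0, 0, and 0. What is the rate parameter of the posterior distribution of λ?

Total count: 0 + 2 + 1 + 1 + 0 + 0 + 0 = 4.
Total exposure: 7 weeks.
The Gamma prior is conjugate for the Poisson rate, so λ | data ~ Gamma(30+4, 5+7) = Gamma(34, 12).

12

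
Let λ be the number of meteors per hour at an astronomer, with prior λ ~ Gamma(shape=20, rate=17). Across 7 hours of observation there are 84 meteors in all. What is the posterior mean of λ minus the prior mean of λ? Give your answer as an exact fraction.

161/51

Total count 84 over total exposure 7 hours.
The Gamma prior is conjugate for the Poisson rate, so λ | data ~ Gamma(20+84, 17+7) = Gamma(104, 24).
Posterior mean = 104/24 = 13/3; prior mean = 20/17 = 20/17. Difference = 13/3 − 20/17 = 161/51.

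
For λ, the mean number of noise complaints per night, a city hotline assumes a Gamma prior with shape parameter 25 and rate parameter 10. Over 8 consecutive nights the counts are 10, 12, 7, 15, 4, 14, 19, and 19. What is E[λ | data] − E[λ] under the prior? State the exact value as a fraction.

Total count: 10 + 12 + 7 + 15 + 4 + 14 + 19 + 19 = 100.
Total exposure: 8 nights.
The Gamma prior is conjugate for the Poisson rate, so λ | data ~ Gamma(25+100, 10+8) = Gamma(125, 18).
Posterior mean = 125/18 = 125/18; prior mean = 25/10 = 5/2. Difference = 125/18 − 5/2 = 40/9.

40/9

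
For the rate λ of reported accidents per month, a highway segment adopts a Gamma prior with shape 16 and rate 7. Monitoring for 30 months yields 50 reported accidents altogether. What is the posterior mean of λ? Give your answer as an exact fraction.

66/37

Total count 50 over total exposure 30 months.
The Gamma prior is conjugate for the Poisson rate, so λ | data ~ Gamma(16+50, 7+30) = Gamma(66, 37).
Posterior mean = α'/β' = 66/37.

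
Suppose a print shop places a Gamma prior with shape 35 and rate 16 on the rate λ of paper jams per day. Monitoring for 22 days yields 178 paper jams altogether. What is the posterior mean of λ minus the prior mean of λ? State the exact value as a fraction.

1039/304

Total count 178 over total exposure 22 days.
By Gamma–Poisson conjugacy, the posterior is Gamma(α + Σx, β + Σt) = Gamma(35 + 178, 16 + 22) = Gamma(213, 38).
Posterior mean = 213/38 = 213/38; prior mean = 35/16 = 35/16. Difference = 213/38 − 35/16 = 1039/304.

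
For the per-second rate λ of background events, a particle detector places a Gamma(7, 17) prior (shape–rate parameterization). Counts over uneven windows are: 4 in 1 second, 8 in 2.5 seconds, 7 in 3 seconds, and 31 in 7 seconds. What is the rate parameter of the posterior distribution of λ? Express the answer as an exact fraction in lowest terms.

61/2

Total count: 4 + 8 + 7 + 31 = 50.
Total exposure: 1 + 2.5 + 3 + 7 = 13.5 seconds.
The Gamma prior is conjugate for the Poisson rate, so λ | data ~ Gamma(7+50, 17+13.5) = Gamma(57, 61/2).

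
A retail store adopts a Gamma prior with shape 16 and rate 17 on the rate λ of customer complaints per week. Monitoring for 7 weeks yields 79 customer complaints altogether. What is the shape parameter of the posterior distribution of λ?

95

Total count 79 over total exposure 7 weeks.
Gamma(α, β) with Poisson data over total exposure Σt gives posterior Gamma(α+Σx, β+Σt) = Gamma(95, 24).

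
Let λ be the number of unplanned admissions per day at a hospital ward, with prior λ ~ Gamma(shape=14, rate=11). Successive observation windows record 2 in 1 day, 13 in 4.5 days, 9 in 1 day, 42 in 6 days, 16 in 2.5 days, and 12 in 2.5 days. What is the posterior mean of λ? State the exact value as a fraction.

72/19

Total count: 2 + 13 + 9 + 42 + 16 + 12 = 94.
Total exposure: 1 + 4.5 + 1 + 6 + 2.5 + 2.5 = 17.5 days.
The Gamma prior is conjugate for the Poisson rate, so λ | data ~ Gamma(14+94, 11+17.5) = Gamma(108, 57/2).
Posterior mean = α'/β' = 108/(57/2) = 72/19.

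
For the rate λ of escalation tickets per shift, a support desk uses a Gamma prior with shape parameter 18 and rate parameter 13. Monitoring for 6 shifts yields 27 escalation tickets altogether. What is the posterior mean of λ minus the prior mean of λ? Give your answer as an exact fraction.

243/247

Total count 27 over total exposure 6 shifts.
By Gamma–Poisson conjugacy, the posterior is Gamma(α + Σx, β + Σt) = Gamma(18 + 27, 13 + 6) = Gamma(45, 19).
Posterior mean = 45/19 = 45/19; prior mean = 18/13 = 18/13. Difference = 45/19 − 18/13 = 243/247.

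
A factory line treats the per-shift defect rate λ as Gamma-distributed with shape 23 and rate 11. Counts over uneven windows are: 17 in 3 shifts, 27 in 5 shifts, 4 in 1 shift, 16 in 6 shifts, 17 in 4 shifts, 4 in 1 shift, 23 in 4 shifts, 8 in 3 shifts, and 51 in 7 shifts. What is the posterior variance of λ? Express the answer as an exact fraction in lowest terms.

Total count: 17 + 27 + 4 + 16 + 17 + 4 + 23 + 8 + 51 = 167.
Total exposure: 3 + 5 + 1 + 6 + 4 + 1 + 4 + 3 + 7 = 34 shifts.
By Gamma–Poisson conjugacy, the posterior is Gamma(α + Σx, β + Σt) = Gamma(23 + 167, 11 + 34) = Gamma(190, 45).
Posterior variance = α'/β'² = 190/2025 = 38/405.

38/405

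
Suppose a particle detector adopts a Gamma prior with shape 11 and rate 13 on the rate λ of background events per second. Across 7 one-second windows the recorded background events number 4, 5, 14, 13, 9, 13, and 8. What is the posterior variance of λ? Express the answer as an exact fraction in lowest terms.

Total count: 4 + 5 + 14 + 13 + 9 + 13 + 8 = 66.
Total exposure: 7 seconds.
Posterior: α' = 11 + 66 = 77, β' = 13 + 7 = 20.
Posterior variance = α'/β'² = 77/400.

77/400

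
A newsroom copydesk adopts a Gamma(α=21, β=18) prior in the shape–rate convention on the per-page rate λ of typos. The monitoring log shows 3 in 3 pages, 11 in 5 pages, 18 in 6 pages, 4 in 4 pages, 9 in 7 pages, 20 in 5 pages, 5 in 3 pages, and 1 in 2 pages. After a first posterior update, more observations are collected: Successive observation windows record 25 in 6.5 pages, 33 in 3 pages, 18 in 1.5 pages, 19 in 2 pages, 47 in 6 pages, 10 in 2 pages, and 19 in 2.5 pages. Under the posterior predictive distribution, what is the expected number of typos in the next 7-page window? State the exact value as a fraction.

3682/153

Total count: 3 + 11 + 18 + 4 + 9 + 20 + 5 + 1 = 71.
Total exposure: 3 + 5 + 6 + 4 + 7 + 5 + 3 + 2 = 35 pages.
After the first batch: Gamma(21 + 71, 18 + 35) = Gamma(92, 53).
Total count: 25 + 33 + 18 + 19 + 47 + 10 + 19 = 171.
Total exposure: 6.5 + 3 + 1.5 + 2 + 6 + 2 + 2.5 = 23.5 pages.
After the second batch: Gamma(92 + 171, 53 + 23.5) = Gamma(263, 153/2).
Predictive mean over a 7-page window = T·E[λ|data] = 7·263/(153/2) = 3682/153.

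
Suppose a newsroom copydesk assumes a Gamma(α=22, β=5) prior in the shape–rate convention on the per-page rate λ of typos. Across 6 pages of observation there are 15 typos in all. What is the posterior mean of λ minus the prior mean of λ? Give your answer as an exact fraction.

Total count 15 over total exposure 6 pages.
The Gamma prior is conjugate for the Poisson rate, so λ | data ~ Gamma(22+15, 5+6) = Gamma(37, 11).
Posterior mean = 37/11 = 37/11; prior mean = 22/5 = 22/5. Difference = 37/11 − 22/5 = -57/55.

-57/55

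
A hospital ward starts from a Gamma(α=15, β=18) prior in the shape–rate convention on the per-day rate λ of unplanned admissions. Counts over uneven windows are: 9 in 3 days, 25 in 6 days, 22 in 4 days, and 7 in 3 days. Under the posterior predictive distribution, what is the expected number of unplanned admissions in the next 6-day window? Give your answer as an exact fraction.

234/17

Total count: 9 + 25 + 22 + 7 = 63.
Total exposure: 3 + 6 + 4 + 3 = 16 days.
The Gamma prior is conjugate for the Poisson rate, so λ | data ~ Gamma(15+63, 18+16) = Gamma(78, 34).
Predictive mean over a 6-day window = T·E[λ|data] = 6·78/34 = 234/17.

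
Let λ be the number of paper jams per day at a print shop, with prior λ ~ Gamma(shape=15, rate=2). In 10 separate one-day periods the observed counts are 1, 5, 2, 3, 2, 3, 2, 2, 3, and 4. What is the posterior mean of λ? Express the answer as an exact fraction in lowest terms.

7/2

Total count: 1 + 5 + 2 + 3 + 2 + 3 + 2 + 2 + 3 + 4 = 27.
Total exposure: 10 days.
The Gamma prior is conjugate for the Poisson rate, so λ | data ~ Gamma(15+27, 2+10) = Gamma(42, 12).
Posterior mean = α'/β' = 42/12 = 7/2.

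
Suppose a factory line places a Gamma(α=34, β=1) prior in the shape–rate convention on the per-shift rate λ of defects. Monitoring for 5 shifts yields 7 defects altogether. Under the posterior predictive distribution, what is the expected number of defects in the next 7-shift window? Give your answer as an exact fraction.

Total count 7 over total exposure 5 shifts.
The Gamma prior is conjugate for the Poisson rate, so λ | data ~ Gamma(34+7, 1+5) = Gamma(41, 6).
Predictive mean over a 7-shift window = T·E[λ|data] = 7·41/6 = 287/6.

287/6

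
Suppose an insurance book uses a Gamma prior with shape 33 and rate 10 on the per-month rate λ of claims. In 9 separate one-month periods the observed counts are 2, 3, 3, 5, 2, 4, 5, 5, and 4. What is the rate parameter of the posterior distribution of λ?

19

Total count: 2 + 3 + 3 + 5 + 2 + 4 + 5 + 5 + 4 = 33.
Total exposure: 9 months.
Gamma(α, β) with Poisson data over total exposure Σt gives posterior Gamma(α+Σx, β+Σt) = Gamma(66, 19).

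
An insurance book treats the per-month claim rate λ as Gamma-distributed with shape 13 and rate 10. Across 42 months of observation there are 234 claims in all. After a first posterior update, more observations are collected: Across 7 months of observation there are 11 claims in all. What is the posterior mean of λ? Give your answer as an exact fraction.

258/59

Total count 234 over total exposure 42 months.
After the first batch: Gamma(13 + 234, 10 + 42) = Gamma(247, 52).
Total count 11 over total exposure 7 months.
After the second batch: Gamma(247 + 11, 52 + 7) = Gamma(258, 59).
Posterior mean = α'/β' = 258/59.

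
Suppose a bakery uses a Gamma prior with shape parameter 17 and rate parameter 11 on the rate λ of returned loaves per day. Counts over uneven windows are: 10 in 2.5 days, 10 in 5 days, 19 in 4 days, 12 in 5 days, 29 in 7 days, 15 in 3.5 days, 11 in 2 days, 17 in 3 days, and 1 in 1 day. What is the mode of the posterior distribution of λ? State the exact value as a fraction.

35/11

Total count: 10 + 10 + 19 + 12 + 29 + 15 + 11 + 17 + 1 = 124.
Total exposure: 2.5 + 5 + 4 + 5 + 7 + 3.5 + 2 + 3 + 1 = 33 days.
Gamma(α, β) with Poisson data over total exposure Σt gives posterior Gamma(α+Σx, β+Σt) = Gamma(141, 44).
Posterior mode = (α'−1)/β' = 140/44 = 35/11.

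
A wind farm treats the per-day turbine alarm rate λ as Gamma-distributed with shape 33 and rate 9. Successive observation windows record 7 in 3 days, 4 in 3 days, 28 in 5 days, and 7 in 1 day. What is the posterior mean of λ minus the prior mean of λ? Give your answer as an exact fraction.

2/21

Total count: 7 + 4 + 28 + 7 = 46.
Total exposure: 3 + 3 + 5 + 1 = 12 days.
Conjugate update: add total count to the shape and total exposure to the rate, giving Gamma(79, 21).
Posterior mean = 79/21 = 79/21; prior mean = 33/9 = 11/3. Difference = 79/21 − 11/3 = 2/21.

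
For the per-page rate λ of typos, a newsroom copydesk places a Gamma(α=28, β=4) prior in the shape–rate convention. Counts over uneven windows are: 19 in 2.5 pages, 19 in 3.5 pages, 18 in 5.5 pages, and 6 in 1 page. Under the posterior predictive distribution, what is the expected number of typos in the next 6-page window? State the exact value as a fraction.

Total count: 19 + 19 + 18 + 6 = 62.
Total exposure: 2.5 + 3.5 + 5.5 + 1 = 12.5 pages.
Conjugate update: add total count to the shape and total exposure to the rate, giving Gamma(90, 33/2).
Predictive mean over a 6-page window = T·E[λ|data] = 6·90/(33/2) = 360/11.

360/11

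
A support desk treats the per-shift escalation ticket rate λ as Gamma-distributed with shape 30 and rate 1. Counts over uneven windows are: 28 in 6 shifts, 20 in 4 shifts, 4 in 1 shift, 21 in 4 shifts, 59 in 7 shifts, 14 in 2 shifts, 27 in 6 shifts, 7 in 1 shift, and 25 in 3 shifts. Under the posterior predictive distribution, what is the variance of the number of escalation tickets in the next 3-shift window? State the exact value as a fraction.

5358/245

Total count: 28 + 20 + 4 + 21 + 59 + 14 + 27 + 7 + 25 = 205.
Total exposure: 6 + 4 + 1 + 4 + 7 + 2 + 6 + 1 + 3 = 34 shifts.
By Gamma–Poisson conjugacy, the posterior is Gamma(α + Σx, β + Σt) = Gamma(30 + 205, 1 + 34) = Gamma(235, 35).
The posterior predictive for a window of length T is Negative Binomial with variance T·α'·(β'+T)/β'² = 3·235·38/1225 = 5358/245.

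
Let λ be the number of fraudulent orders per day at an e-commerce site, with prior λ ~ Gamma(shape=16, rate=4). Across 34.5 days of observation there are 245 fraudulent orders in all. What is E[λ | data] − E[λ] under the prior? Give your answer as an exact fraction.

Total count 245 over total exposure 34.5 days.
By Gamma–Poisson conjugacy, the posterior is Gamma(α + Σx, β + Σt) = Gamma(16 + 245, 4 + 34.5) = Gamma(261, 77/2).
Posterior mean = 261/(77/2) = 522/77; prior mean = 16/4 = 4. Difference = 522/77 − 4 = 214/77.

214/77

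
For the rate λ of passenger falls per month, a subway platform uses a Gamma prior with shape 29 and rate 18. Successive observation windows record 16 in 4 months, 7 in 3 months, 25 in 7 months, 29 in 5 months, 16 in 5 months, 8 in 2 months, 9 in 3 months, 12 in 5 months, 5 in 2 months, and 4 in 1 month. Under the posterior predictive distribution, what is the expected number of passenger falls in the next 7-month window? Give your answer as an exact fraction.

224/11

Total count: 16 + 7 + 25 + 29 + 16 + 8 + 9 + 12 + 5 + 4 = 131.
Total exposure: 4 + 3 + 7 + 5 + 5 + 2 + 3 + 5 + 2 + 1 = 37 months.
Posterior: α' = 29 + 131 = 160, β' = 18 + 37 = 55.
Predictive mean over a 7-month window = T·E[λ|data] = 7·160/55 = 224/11.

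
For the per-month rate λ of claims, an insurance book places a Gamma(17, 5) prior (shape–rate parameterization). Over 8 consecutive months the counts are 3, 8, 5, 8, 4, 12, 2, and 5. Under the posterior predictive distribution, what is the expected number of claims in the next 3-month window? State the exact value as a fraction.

192/13

Total count: 3 + 8 + 5 + 8 + 4 + 12 + 2 + 5 = 47.
Total exposure: 8 months.
Gamma(α, β) with Poisson data over total exposure Σt gives posterior Gamma(α+Σx, β+Σt) = Gamma(64, 13).
Predictive mean over a 3-month window = T·E[λ|data] = 3·64/13 = 192/13.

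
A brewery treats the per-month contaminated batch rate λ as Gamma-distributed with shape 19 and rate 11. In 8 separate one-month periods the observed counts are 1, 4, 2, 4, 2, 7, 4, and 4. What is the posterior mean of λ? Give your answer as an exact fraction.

Total count: 1 + 4 + 2 + 4 + 2 + 7 + 4 + 4 = 28.
Total exposure: 8 months.
By Gamma–Poisson conjugacy, the posterior is Gamma(α + Σx, β + Σt) = Gamma(19 + 28, 11 + 8) = Gamma(47, 19).
Posterior mean = α'/β' = 47/19.

47/19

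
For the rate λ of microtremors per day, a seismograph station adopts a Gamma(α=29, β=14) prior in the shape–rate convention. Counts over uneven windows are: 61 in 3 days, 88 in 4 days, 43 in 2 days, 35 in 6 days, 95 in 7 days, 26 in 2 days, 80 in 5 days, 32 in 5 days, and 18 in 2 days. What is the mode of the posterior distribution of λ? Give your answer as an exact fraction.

Total count: 61 + 88 + 43 + 35 + 95 + 26 + 80 + 32 + 18 = 478.
Total exposure: 3 + 4 + 2 + 6 + 7 + 2 + 5 + 5 + 2 = 36 days.
Conjugate update: add total count to the shape and total exposure to the rate, giving Gamma(507, 50).
Posterior mode = (α'−1)/β' = 506/50 = 253/25.

253/25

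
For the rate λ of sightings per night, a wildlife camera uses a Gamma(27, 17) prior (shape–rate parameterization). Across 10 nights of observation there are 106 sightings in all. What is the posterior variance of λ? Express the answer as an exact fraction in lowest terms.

Total count 106 over total exposure 10 nights.
Posterior: α' = 27 + 106 = 133, β' = 17 + 10 = 27.
Posterior variance = α'/β'² = 133/729.

133/729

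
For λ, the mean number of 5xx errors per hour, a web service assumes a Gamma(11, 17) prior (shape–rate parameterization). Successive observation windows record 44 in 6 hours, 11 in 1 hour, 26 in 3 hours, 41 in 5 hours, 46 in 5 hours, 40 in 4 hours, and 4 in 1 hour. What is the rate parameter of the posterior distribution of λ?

Total count: 44 + 11 + 26 + 41 + 46 + 40 + 4 = 212.
Total exposure: 6 + 1 + 3 + 5 + 5 + 4 + 1 = 25 hours.
The Gamma prior is conjugate for the Poisson rate, so λ | data ~ Gamma(11+212, 17+25) = Gamma(223, 42).

42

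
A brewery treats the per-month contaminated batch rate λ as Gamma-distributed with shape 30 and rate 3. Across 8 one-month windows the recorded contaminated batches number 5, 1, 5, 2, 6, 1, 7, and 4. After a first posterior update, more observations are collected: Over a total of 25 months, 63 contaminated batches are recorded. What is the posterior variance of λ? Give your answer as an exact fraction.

Total count: 5 + 1 + 5 + 2 + 6 + 1 + 7 + 4 = 31.
Total exposure: 8 months.
After the first batch: Gamma(30 + 31, 3 + 8) = Gamma(61, 11).
Total count 63 over total exposure 25 months.
After the second batch: Gamma(61 + 63, 11 + 25) = Gamma(124, 36).
Posterior variance = α'/β'² = 124/1296 = 31/324.

31/324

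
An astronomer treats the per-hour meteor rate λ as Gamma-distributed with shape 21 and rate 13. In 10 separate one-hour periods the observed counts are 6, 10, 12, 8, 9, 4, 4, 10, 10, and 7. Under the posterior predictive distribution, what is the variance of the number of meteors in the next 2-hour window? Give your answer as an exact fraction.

Total count: 6 + 10 + 12 + 8 + 9 + 4 + 4 + 10 + 10 + 7 = 80.
Total exposure: 10 hours.
Conjugate update: add total count to the shape and total exposure to the rate, giving Gamma(101, 23).
The posterior predictive for a window of length T is Negative Binomial with variance T·α'·(β'+T)/β'² = 2·101·25/529 = 5050/529.

5050/529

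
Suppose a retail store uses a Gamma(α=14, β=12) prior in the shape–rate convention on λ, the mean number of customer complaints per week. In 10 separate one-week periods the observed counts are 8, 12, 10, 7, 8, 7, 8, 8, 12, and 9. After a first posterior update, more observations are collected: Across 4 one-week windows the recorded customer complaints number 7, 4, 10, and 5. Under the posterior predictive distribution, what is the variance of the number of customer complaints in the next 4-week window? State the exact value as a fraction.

3870/169

Total count: 8 + 12 + 10 + 7 + 8 + 7 + 8 + 8 + 12 + 9 = 89.
Total exposure: 10 weeks.
After the first batch: Gamma(14 + 89, 12 + 10) = Gamma(103, 22).
Total count: 7 + 4 + 10 + 5 = 26.
Total exposure: 4 weeks.
After the second batch: Gamma(103 + 26, 22 + 4) = Gamma(129, 26).
The posterior predictive for a window of length T is Negative Binomial with variance T·α'·(β'+T)/β'² = 4·129·30/676 = 3870/169.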